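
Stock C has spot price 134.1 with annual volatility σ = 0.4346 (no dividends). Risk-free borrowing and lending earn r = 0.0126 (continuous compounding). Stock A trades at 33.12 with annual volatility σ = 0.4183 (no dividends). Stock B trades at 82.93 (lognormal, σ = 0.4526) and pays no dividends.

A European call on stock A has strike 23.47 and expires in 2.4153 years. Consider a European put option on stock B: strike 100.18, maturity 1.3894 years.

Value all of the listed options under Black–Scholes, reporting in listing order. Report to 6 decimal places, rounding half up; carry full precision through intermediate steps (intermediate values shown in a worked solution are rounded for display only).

price(stock A call K=23.47) = 13.394279
price(stock B put K=100.18) = 27.781086

[stock A call K=23.47]
σ√T = 0.4183·√2.4153 = 0.650090
d₁ = (ln(S/K) + (r+σ²/2)T) / (σ√T) = (ln(33.12/23.47) + (0.0126+0.4183²/2)·2.4153) / 0.650090 = (0.344414 + 0.241741) / 0.650090 = 0.901653
d₂ = d₁ − σ√T = 0.901653 − 0.650090 = 0.251563
e^{−rT} = 0.970026
N(d₁) = 0.816379,  N(d₂) = 0.599311
price = S·N(d₁) − K·e^{−rT}·N(d₂) = 27.038486 − 13.644207 = 13.394279
[stock B put K=100.18]
σ√T = 0.4526·√1.3894 = 0.533492
d₁ = (ln(S/K) + (r+σ²/2)T) / (σ√T) = (ln(82.93/100.18) + (0.0126+0.4526²/2)·1.3894) / 0.533492 = (-0.188972 + 0.159813) / 0.533492 = -0.054655
d₂ = d₁ − σ√T = -0.054655 − 0.533492 = -0.588148
e^{−rT} = 0.982646
N(−d₁) = 0.521793,  N(−d₂) = 0.721783
price = K·e^{−rT}·N(−d₂) − S·N(−d₁) = 71.053418 − 43.272333 = 27.781086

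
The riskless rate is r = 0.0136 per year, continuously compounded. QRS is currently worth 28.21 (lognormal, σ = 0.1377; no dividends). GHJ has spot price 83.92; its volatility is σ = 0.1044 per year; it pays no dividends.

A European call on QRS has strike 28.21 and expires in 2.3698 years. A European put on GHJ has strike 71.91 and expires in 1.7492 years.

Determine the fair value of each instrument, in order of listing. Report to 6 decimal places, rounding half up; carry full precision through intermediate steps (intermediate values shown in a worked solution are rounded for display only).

price(QRS call K=28.21) = 2.817686
price(GHJ put K=71.91) = 0.491215

[QRS call K=28.21]
σ√T = 0.1377·√2.3698 = 0.211978
d₁ = (ln(S/K) + (r+σ²/2)T) / (σ√T) = (ln(28.21/28.21) + (0.0136+0.1377²/2)·2.3698) / 0.211978 = (0.000000 + 0.054697) / 0.211978 = 0.258030
d₂ = d₁ − σ√T = 0.258030 − 0.211978 = 0.046052
e^{−rT} = 0.968285
N(d₁) = 0.601808,  N(d₂) = 0.518366
price = S·N(d₁) − K·e^{−rT}·N(d₂) = 16.977005 − 14.159319 = 2.817686
[GHJ put K=71.91]
σ√T = 0.1044·√1.7492 = 0.138077
d₁ = (ln(S/K) + (r+σ²/2)T) / (σ√T) = (ln(83.92/71.91) + (0.0136+0.1044²/2)·1.7492) / 0.138077 = (0.154449 + 0.033322) / 0.138077 = 1.359899
d₂ = d₁ − σ√T = 1.359899 − 0.138077 = 1.221823
e^{−rT} = 0.976492
N(−d₁) = 0.086931,  N(−d₂) = 0.110887
price = K·e^{−rT}·N(−d₂) − S·N(−d₁) = 7.786456 − 7.295242 = 0.491215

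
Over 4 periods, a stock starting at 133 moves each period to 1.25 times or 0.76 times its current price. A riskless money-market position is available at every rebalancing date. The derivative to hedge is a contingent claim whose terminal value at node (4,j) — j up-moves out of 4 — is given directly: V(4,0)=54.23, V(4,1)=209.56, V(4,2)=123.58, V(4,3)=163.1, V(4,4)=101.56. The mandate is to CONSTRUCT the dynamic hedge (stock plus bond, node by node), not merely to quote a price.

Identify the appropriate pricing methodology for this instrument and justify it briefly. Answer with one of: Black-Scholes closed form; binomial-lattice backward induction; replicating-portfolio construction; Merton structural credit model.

framework: replicating-portfolio construction

Key observation: since the answer must list Δ and B at each node of the 1.25/0.76 lattice on 133, the replicating-portfolio method — solving the two-state system at every node — is the one that applies.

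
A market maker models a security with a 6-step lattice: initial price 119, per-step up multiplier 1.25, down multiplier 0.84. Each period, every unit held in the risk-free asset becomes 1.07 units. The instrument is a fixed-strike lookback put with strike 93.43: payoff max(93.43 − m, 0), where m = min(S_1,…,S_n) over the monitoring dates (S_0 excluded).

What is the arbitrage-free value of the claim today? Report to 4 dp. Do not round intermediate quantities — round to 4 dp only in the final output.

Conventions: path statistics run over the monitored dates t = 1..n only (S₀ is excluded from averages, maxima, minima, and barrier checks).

price = 3.5566

Under the martingale measure an up-move has probability p* = 0.5610; value the claim as the probability-weighted average of per-path payoffs, discounted 6 periods at R = 1.07.
Enumerate all 2^6 = 64 price paths (U = up ×1.25, D = down ×0.84); each path with k up-moves has probability p*^k·(1−p*)^(6−k).
DDDDDD: m=41.8045, payoff=51.6255, prob=0.007160
UDDDDD: m=62.2090, payoff=31.2210, prob=0.009149
DUDDDD: m=62.2090, payoff=31.2210, prob=0.009149
UUDDDD: m=92.5730, payoff=0.8570, prob=0.011691
DDUDDD: m=62.2090, payoff=31.2210, prob=0.009149
UDUDDD: m=92.5730, payoff=0.8570, prob=0.011691
DUUDDD: m=92.5730, payoff=0.8570, prob=0.011691
UUUDDD: m=137.7574, payoff=0.0000, prob=0.014938
DDDUDD: m=62.2090, payoff=31.2210, prob=0.009149
UDDUDD: m=92.5730, payoff=0.8570, prob=0.011691
DUDUDD: m=92.5730, payoff=0.8570, prob=0.011691
UUDUDD: m=137.7574, payoff=0.0000, prob=0.014938
DDUUDD: m=83.9664, payoff=9.4636, prob=0.011691
UDUUDD: m=124.9500, payoff=0.0000, prob=0.014938
DUUUDD: m=99.9600, payoff=0.0000, prob=0.014938
UUUUDD: m=148.7500, payoff=0.0000, prob=0.019088
DDDDUD: m=59.2467, payoff=34.1833, prob=0.009149
UDDDUD: m=88.1647, payoff=5.2653, prob=0.011691
DUDDUD: m=88.1647, payoff=5.2653, prob=0.011691
UUDDUD: m=131.1975, payoff=0.0000, prob=0.014938
DDUDUD: m=83.9664, payoff=9.4636, prob=0.011691
UDUDUD: m=124.9500, payoff=0.0000, prob=0.014938
DUUDUD: m=99.9600, payoff=0.0000, prob=0.014938
UUUDUD: m=148.7500, payoff=0.0000, prob=0.019088
DDDUUD: m=70.5318, payoff=22.8982, prob=0.011691
UDDUUD: m=104.9580, payoff=0.0000, prob=0.014938
DUDUUD: m=99.9600, payoff=0.0000, prob=0.014938
UUDUUD: m=148.7500, payoff=0.0000, prob=0.019088
DDUUUD: m=83.9664, payoff=9.4636, prob=0.014938
UDUUUD: m=124.9500, payoff=0.0000, prob=0.019088
DUUUUD: m=99.9600, payoff=0.0000, prob=0.019088
UUUUUD: m=148.7500, payoff=0.0000, prob=0.024390
DDDDDU: m=49.7672, payoff=43.6628, prob=0.009149
UDDDDU: m=74.0584, payoff=19.3716, prob=0.011691
DUDDDU: m=74.0584, payoff=19.3716, prob=0.011691
UUDDDU: m=110.2059, payoff=0.0000, prob=0.014938
DDUDDU: m=74.0584, payoff=19.3716, prob=0.011691
UDUDDU: m=110.2059, payoff=0.0000, prob=0.014938
DUUDDU: m=99.9600, payoff=0.0000, prob=0.014938
UUUDDU: m=148.7500, payoff=0.0000, prob=0.019088
DDDUDU: m=70.5318, payoff=22.8982, prob=0.011691
UDDUDU: m=104.9580, payoff=0.0000, prob=0.014938
DUDUDU: m=99.9600, payoff=0.0000, prob=0.014938
UUDUDU: m=148.7500, payoff=0.0000, prob=0.019088
DDUUDU: m=83.9664, payoff=9.4636, prob=0.014938
UDUUDU: m=124.9500, payoff=0.0000, prob=0.019088
DUUUDU: m=99.9600, payoff=0.0000, prob=0.019088
UUUUDU: m=148.7500, payoff=0.0000, prob=0.024390
DDDDUU: m=59.2467, payoff=34.1833, prob=0.011691
UDDDUU: m=88.1647, payoff=5.2653, prob=0.014938
DUDDUU: m=88.1647, payoff=5.2653, prob=0.014938
UUDDUU: m=131.1975, payoff=0.0000, prob=0.019088
DDUDUU: m=83.9664, payoff=9.4636, prob=0.014938
UDUDUU: m=124.9500, payoff=0.0000, prob=0.019088
DUUDUU: m=99.9600, payoff=0.0000, prob=0.019088
UUUDUU: m=148.7500, payoff=0.0000, prob=0.024390
DDDUUU: m=70.5318, payoff=22.8982, prob=0.014938
UDDUUU: m=104.9580, payoff=0.0000, prob=0.019088
DUDUUU: m=99.9600, payoff=0.0000, prob=0.019088
UUDUUU: m=148.7500, payoff=0.0000, prob=0.024390
DDUUUU: m=83.9664, payoff=9.4636, prob=0.019088
UDUUUU: m=124.9500, payoff=0.0000, prob=0.024390
DUUUUU: m=99.9600, payoff=0.0000, prob=0.024390
UUUUUU: m=148.7500, payoff=0.0000, prob=0.031165
Price = Σ prob·payoff / R^6 = 5.337512 / 1.500730 = 3.5566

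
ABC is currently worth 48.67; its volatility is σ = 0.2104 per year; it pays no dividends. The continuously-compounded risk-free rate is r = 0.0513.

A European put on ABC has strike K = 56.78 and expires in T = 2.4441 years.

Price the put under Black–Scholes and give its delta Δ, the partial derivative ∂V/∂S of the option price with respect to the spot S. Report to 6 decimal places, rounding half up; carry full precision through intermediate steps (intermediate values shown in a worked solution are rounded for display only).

price = 7.184605
Δ = -0.469274

σ√T = 0.2104·√2.4441 = 0.328931
d₁ = (ln(S/K) + (r+σ²/2)T) / (σ√T) = (ln(48.67/56.78) + (0.0513+0.2104²/2)·2.4441) / 0.328931 = (-0.154121 + 0.179480) / 0.328931 = 0.077095
d₂ = d₁ − σ√T = 0.077095 − 0.328931 = -0.251836
e^{−rT} = 0.882160
N(−d₁) = 0.469274,  N(−d₂) = 0.599416
Put price V = K·e^{−rT}·N(−d₂) − S·N(−d₁) = 30.024173 − 22.839568 = 7.184605
Δ = −N(−d₁) = -0.469274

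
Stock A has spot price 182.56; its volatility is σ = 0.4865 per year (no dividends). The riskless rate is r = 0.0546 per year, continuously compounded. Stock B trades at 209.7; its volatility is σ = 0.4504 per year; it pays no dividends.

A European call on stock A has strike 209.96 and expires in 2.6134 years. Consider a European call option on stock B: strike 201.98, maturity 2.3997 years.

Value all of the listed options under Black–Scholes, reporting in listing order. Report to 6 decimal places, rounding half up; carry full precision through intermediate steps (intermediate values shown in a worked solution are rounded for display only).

price(stock A call K=209.96) = 56.018055
price(stock B call K=201.98) = 70.498931

[stock A call K=209.96]
σ√T = 0.4865·√2.6134 = 0.786477
d₁ = (ln(S/K) + (r+σ²/2)T) / (σ√T) = (ln(182.56/209.96) + (0.0546+0.4865²/2)·2.6134) / 0.786477 = (-0.139838 + 0.451964) / 0.786477 = 0.396866
d₂ = d₁ − σ√T = 0.396866 − 0.786477 = -0.389610
e^{−rT} = 0.867021
N(d₁) = 0.654267,  N(d₂) = 0.348412
price = S·N(d₁) − K·e^{−rT}·N(d₂) = 119.442990 − 63.424935 = 56.018055
[stock B call K=201.98]
σ√T = 0.4504·√2.3997 = 0.697713
d₁ = (ln(S/K) + (r+σ²/2)T) / (σ√T) = (ln(209.7/201.98) + (0.0546+0.4504²/2)·2.3997) / 0.697713 = (0.037509 + 0.374425) / 0.697713 = 0.590407
d₂ = d₁ − σ√T = 0.590407 − 0.697713 = -0.107306
e^{−rT} = 0.877197
N(d₁) = 0.722541,  N(d₂) = 0.457273
price = S·N(d₁) − K·e^{−rT}·N(d₂) = 151.516863 − 81.017931 = 70.498931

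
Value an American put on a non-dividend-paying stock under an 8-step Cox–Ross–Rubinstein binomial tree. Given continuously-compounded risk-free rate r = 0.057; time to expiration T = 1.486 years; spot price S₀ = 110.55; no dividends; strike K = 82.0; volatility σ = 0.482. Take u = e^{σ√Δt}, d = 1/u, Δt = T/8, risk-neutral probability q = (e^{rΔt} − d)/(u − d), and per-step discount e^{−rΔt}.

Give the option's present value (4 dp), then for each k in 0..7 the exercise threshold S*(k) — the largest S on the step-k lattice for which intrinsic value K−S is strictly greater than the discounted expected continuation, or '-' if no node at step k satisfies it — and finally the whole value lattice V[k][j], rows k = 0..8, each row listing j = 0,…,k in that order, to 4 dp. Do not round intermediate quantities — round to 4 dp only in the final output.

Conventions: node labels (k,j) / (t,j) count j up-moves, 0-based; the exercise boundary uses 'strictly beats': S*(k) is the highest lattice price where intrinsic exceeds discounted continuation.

price = 8.8068
boundary = - - - - 48.1598 39.1261 48.1598 59.2793
tree:
8.8068
12.8828 4.4758
18.3646 7.0815 1.6811
25.3884 10.9731 2.9168 0.3460
33.8402 16.5682 5.0029 0.6644 0.0000
42.8739 24.2022 8.4585 1.2759 0.0000 0.0000
50.2131 33.8402 14.0372 2.4500 0.0000 0.0000 0.0000
56.1757 42.8739 22.7207 4.7045 0.0000 0.0000 0.0000 0.0000
61.0198 50.2131 33.8402 9.0338 0.0000 0.0000 0.0000 0.0000 0.0000

params: Δt=0.18575 u=1.23089 d=0.81242 q=0.47369 e^(-rΔt)=0.98947
t_8 payoffs: 61.0198 50.2131 33.8402 9.0338 0.0000 0.0000 0.0000 0.0000 0.0000
t_7: node(7,0) S=25.8243 payoff=56.1757 vs cont=55.3121 → 56.1757 [stop]  node(7,1) S=39.1261 payoff=42.8739 vs cont=42.0103 → 42.8739 [stop]  node(7,2) S=59.2793 payoff=22.7207 vs cont=21.8571 → 22.7207 [stop]  node(7,3) S=89.8132 payoff=0.0000 vs cont=4.7045 → 4.7045 [wait]  node(7,4) S=136.0747 payoff=0.0000 vs cont=0.0000 → 0.0000 [wait]  node(7,5) S=206.1647 payoff=0.0000 vs cont=0.0000 → 0.0000 [wait]  node(7,6) S=312.3571 payoff=0.0000 vs cont=0.0000 → 0.0000 [wait]  node(7,7) S=473.2477 payoff=0.0000 vs cont=0.0000 → 0.0000 [wait]  ⇒ S*(7)=59.2793
t_6: node(6,0) S=31.7869 payoff=50.2131 vs cont=49.3495 → 50.2131 [stop]  node(6,1) S=48.1598 payoff=33.8402 vs cont=32.9766 → 33.8402 [stop]  node(6,2) S=72.9662 payoff=9.0338 vs cont=14.0372 → 14.0372 [wait]  node(6,3) S=110.5500 payoff=0.0000 vs cont=2.4500 → 2.4500 [wait]  node(6,4) S=167.4927 payoff=0.0000 vs cont=0.0000 → 0.0000 [wait]  node(6,5) S=253.7657 payoff=0.0000 vs cont=0.0000 → 0.0000 [wait]  node(6,6) S=384.4766 payoff=0.0000 vs cont=0.0000 → 0.0000 [wait]  ⇒ S*(6)=48.1598
t_5: node(5,0) S=39.1261 payoff=42.8739 vs cont=42.0103 → 42.8739 [stop]  node(5,1) S=59.2793 payoff=22.7207 vs cont=24.2022 → 24.2022 [wait]  node(5,2) S=89.8132 payoff=0.0000 vs cont=8.4585 → 8.4585 [wait]  node(5,3) S=136.0747 payoff=0.0000 vs cont=1.2759 → 1.2759 [wait]  node(5,4) S=206.1647 payoff=0.0000 vs cont=0.0000 → 0.0000 [wait]  node(5,5) S=312.3571 payoff=0.0000 vs cont=0.0000 → 0.0000 [wait]  ⇒ S*(5)=39.1261
t_4: node(4,0) S=48.1598 payoff=33.8402 vs cont=33.6710 → 33.8402 [stop]  node(4,1) S=72.9662 payoff=9.0338 vs cont=16.5682 → 16.5682 [wait]  node(4,2) S=110.5500 payoff=0.0000 vs cont=5.0029 → 5.0029 [wait]  node(4,3) S=167.4927 payoff=0.0000 vs cont=0.6644 → 0.6644 [wait]  node(4,4) S=253.7657 payoff=0.0000 vs cont=0.0000 → 0.0000 [wait]  ⇒ S*(4)=48.1598
t_3: node(3,0) S=59.2793 payoff=22.7207 vs cont=25.3884 → 25.3884 [wait]  node(3,1) S=89.8132 payoff=0.0000 vs cont=10.9731 → 10.9731 [wait]  node(3,2) S=136.0747 payoff=0.0000 vs cont=2.9168 → 2.9168 [wait]  node(3,3) S=206.1647 payoff=0.0000 vs cont=0.3460 → 0.3460 [wait]  ⇒ S*(3)=-
t_2: node(2,0) S=72.9662 payoff=9.0338 vs cont=18.3646 → 18.3646 [wait]  node(2,1) S=110.5500 payoff=0.0000 vs cont=7.0815 → 7.0815 [wait]  node(2,2) S=167.4927 payoff=0.0000 vs cont=1.6811 → 1.6811 [wait]  ⇒ S*(2)=-
t_1: node(1,0) S=89.8132 payoff=0.0000 vs cont=12.8828 → 12.8828 [wait]  node(1,1) S=136.0747 payoff=0.0000 vs cont=4.4758 → 4.4758 [wait]  ⇒ S*(1)=-
t_0: node(0,0) S=110.5500 payoff=0.0000 vs cont=8.8068 → 8.8068 [wait]  ⇒ S*(0)=-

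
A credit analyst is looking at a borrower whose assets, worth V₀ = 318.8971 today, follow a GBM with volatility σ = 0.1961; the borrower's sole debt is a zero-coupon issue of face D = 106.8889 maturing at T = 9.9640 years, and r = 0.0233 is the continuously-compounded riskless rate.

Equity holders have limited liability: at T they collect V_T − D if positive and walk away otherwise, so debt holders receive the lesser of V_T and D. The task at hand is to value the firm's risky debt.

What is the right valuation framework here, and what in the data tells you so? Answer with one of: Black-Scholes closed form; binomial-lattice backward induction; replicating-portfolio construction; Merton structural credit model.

framework: Merton structural credit model

Key observation: a levered firm with one bullet debt due at 9.9640 years is the canonical structural-credit setup: equity is a call on the firm's assets struck at the face value.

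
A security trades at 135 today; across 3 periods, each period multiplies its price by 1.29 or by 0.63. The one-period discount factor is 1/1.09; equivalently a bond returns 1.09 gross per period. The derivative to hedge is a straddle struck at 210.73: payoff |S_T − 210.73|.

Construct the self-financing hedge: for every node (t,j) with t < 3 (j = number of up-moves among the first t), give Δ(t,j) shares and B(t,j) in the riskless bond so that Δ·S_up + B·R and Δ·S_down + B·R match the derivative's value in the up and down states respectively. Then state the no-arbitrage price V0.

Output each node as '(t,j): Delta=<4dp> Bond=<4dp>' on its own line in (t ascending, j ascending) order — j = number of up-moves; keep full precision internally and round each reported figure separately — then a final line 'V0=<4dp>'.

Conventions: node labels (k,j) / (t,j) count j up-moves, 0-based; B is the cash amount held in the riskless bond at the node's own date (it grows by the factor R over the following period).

(0,0): Delta=-0.2743 Bond=106.0979
(1,0): Delta=-1.0000 Bond=177.3672
(1,1): Delta=-0.1202 Bond=88.8117
(2,0): Delta=-1.0000 Bond=193.3303
(2,1): Delta=-1.0000 Bond=193.3303
(2,2): Delta=0.0666 Bond=54.8371
V0=69.0670

Since d<R<u, set p* = (R−d)/(u−d) = 0.6970; price each node as the discounted p*-expectation of its children.
Payoffs at expiry: V(3,0)=176.9737, V(3,1)=141.6099, V(3,2)=69.1983, V(3,3)=79.0730
  t=2,j=0: stock 53.5815 → up 69.1201 (V=141.6099), down 33.7563 (V=176.9737). Price 139.7488; hedge Δ=-1.0000, bond B=193.3303.
  t=2,j=1: stock 109.7145 → up 141.5317 (V=69.1983), down 69.1201 (V=141.6099). Price 83.6158; hedge Δ=-1.0000, bond B=193.3303.
  t=2,j=2: stock 224.6535 → up 289.8030 (V=79.0730), down 141.5317 (V=69.1983). Price 69.7988; hedge Δ=0.0666, bond B=54.8371.
  t=1,j=0: stock 85.0500 → up 109.7145 (V=83.6158), down 53.5815 (V=139.7488). Price 92.3172; hedge Δ=-1.0000, bond B=177.3672.
  t=1,j=1: stock 174.1500 → up 224.6535 (V=69.7988), down 109.7145 (V=83.6158). Price 67.8768; hedge Δ=-0.1202, bond B=88.8117.
  t=0,j=0: stock 135.0000 → up 174.1500 (V=67.8768), down 85.0500 (V=92.3172). Price 69.0670; hedge Δ=-0.2743, bond B=106.0979.
Check: Δ(0,0)·S0 + B(0,0) = 69.0670 = V0.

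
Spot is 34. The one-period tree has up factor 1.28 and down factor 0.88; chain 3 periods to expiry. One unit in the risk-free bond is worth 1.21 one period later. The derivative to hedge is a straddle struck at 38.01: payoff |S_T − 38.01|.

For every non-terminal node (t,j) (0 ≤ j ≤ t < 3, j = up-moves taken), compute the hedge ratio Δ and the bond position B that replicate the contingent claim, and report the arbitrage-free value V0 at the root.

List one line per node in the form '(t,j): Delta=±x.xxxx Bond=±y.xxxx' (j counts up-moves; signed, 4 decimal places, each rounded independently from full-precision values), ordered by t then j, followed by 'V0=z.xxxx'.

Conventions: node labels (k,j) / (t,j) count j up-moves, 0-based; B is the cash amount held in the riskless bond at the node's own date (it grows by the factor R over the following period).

No-arbitrage ⇒ martingale measure with p* = (R−d)/(u−d) = 0.8250.
At maturity the claim pays: V(3,0)=14.8400, V(3,1)=4.3081, V(3,2)=11.0109, V(3,3)=33.2932
  t=2,j=0: stock 26.3296 → up 33.7019 (V=4.3081), down 23.1700 (V=14.8400). Price 5.0836; hedge Δ=-1.0000, bond B=31.4132.
  t=2,j=1: stock 38.2976 → up 49.0209 (V=11.0109), down 33.7019 (V=4.3081). Price 8.1305; hedge Δ=0.4375, bond B=-8.6265.
  t=2,j=2: stock 55.7056 → up 71.3032 (V=33.2932), down 49.0209 (V=11.0109). Price 24.2924; hedge Δ=1.0000, bond B=-31.4132.
  t=1,j=0: stock 29.9200 → up 38.2976 (V=8.1305), down 26.3296 (V=5.0836). Price 6.2788; hedge Δ=0.2546, bond B=-1.3385.
  t=1,j=1: stock 43.5200 → up 55.7056 (V=24.2924), down 38.2976 (V=8.1305). Price 17.7389; hedge Δ=0.9284, bond B=-22.6657.
  t=0,j=0: stock 34.0000 → up 43.5200 (V=17.7389), down 29.9200 (V=6.2788). Price 13.0028; hedge Δ=0.8427, bond B=-15.6475.
As a check, the time-0 holding Δ(0,0)·S0 + B(0,0) comes to 13.0028 — exactly V0.

(0,0): Delta=0.8427 Bond=-15.6475
(1,0): Delta=0.2546 Bond=-1.3385
(1,1): Delta=0.9284 Bond=-22.6657
(2,0): Delta=-1.0000 Bond=31.4132
(2,1): Delta=0.4375 Bond=-8.6265
(2,2): Delta=1.0000 Bond=-31.4132
V0=13.0028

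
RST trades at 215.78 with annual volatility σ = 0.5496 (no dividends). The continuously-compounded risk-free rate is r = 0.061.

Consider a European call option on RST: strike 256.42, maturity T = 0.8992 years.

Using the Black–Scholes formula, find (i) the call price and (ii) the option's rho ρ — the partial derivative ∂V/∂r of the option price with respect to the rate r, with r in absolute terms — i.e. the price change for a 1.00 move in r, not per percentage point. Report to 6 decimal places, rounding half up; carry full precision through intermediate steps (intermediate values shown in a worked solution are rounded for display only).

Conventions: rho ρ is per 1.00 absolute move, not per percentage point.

σ√T = 0.5496·√0.8992 = 0.521165
d₁ = (ln(S/K) + (r+σ²/2)T) / (σ√T) = (ln(215.78/256.42) + (0.061+0.5496²/2)·0.8992) / 0.521165 = (-0.172557 + 0.190657) / 0.521165 = 0.034730
d₂ = d₁ − σ√T = 0.034730 − 0.521165 = -0.486434
e^{−rT} = 0.946626
N(d₁) = 0.513853,  N(d₂) = 0.313330
Call price V = S·N(d₁) − K·e^{−rT}·N(d₂) = 110.879096 − 76.055691 = 34.823405
ρ = K·T·e^{−rT}·N(d₂) = 68.389278

price = 34.823405
ρ = 68.389278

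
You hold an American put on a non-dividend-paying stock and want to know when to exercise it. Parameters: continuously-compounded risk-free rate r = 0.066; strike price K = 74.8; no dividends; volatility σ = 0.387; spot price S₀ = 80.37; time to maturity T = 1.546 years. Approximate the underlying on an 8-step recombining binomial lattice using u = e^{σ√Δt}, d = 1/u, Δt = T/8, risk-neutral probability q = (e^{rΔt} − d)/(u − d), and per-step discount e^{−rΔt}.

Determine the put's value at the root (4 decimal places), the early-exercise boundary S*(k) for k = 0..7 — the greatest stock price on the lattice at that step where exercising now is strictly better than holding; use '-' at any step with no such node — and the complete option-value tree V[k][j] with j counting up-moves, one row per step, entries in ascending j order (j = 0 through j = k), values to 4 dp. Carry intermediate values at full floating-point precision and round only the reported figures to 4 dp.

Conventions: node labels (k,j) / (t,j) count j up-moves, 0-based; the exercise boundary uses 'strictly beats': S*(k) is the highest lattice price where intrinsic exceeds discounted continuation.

price = 9.2357
boundary = - - - 48.2436 40.6963 48.2436 57.1906 48.2436
tree:
9.2357
13.5644 5.0611
19.3196 8.0473 2.1472
26.5564 12.4408 3.7758 0.5420
34.1037 18.5747 6.5083 1.0873 0.0000
40.4703 26.5564 10.9171 2.1812 0.0000 0.0000
45.8409 34.1037 17.6094 4.3757 0.0000 0.0000 0.0000
50.3713 40.4703 26.5564 8.7781 0.0000 0.0000 0.0000 0.0000
54.1930 45.8409 34.1037 17.6094 0.0000 0.0000 0.0000 0.0000 0.0000

params: Δt=0.19325 u=1.18545 d=0.84356 q=0.49511 e^(-rΔt)=0.98733
t_8 payoffs: 54.1930 45.8409 34.1037 17.6094 0.0000 0.0000 0.0000 0.0000 0.0000
t_7: node(7,0) S=24.4287 payoff=50.3713 vs cont=49.4233 → 50.3713 [stop]  node(7,1) S=34.3297 payoff=40.4703 vs cont=39.5223 → 40.4703 [stop]  node(7,2) S=48.2436 payoff=26.5564 vs cont=25.6084 → 26.5564 [stop]  node(7,3) S=67.7968 payoff=7.0032 vs cont=8.7781 → 8.7781 [wait]  node(7,4) S=95.2750 payoff=0.0000 vs cont=0.0000 → 0.0000 [wait]  node(7,5) S=133.8901 payoff=0.0000 vs cont=0.0000 → 0.0000 [wait]  node(7,6) S=188.1559 payoff=0.0000 vs cont=0.0000 → 0.0000 [wait]  node(7,7) S=264.4158 payoff=0.0000 vs cont=0.0000 → 0.0000 [wait]  ⇒ S*(7)=48.2436
t_6: node(6,0) S=28.9591 payoff=45.8409 vs cont=44.8929 → 45.8409 [stop]  node(6,1) S=40.6963 payoff=34.1037 vs cont=33.1557 → 34.1037 [stop]  node(6,2) S=57.1906 payoff=17.6094 vs cont=17.5291 → 17.6094 [stop]  node(6,3) S=80.3700 payoff=0.0000 vs cont=4.3757 → 4.3757 [wait]  node(6,4) S=112.9441 payoff=0.0000 vs cont=0.0000 → 0.0000 [wait]  node(6,5) S=158.7205 payoff=0.0000 vs cont=0.0000 → 0.0000 [wait]  node(6,6) S=223.0502 payoff=0.0000 vs cont=0.0000 → 0.0000 [wait]  ⇒ S*(6)=57.1906
t_5: node(5,0) S=34.3297 payoff=40.4703 vs cont=39.5223 → 40.4703 [stop]  node(5,1) S=48.2436 payoff=26.5564 vs cont=25.6084 → 26.5564 [stop]  node(5,2) S=67.7968 payoff=7.0032 vs cont=10.9171 → 10.9171 [wait]  node(5,3) S=95.2750 payoff=0.0000 vs cont=2.1812 → 2.1812 [wait]  node(5,4) S=133.8901 payoff=0.0000 vs cont=0.0000 → 0.0000 [wait]  node(5,5) S=188.1559 payoff=0.0000 vs cont=0.0000 → 0.0000 [wait]  ⇒ S*(5)=48.2436
t_4: node(4,0) S=40.6963 payoff=34.1037 vs cont=33.1557 → 34.1037 [stop]  node(4,1) S=57.1906 payoff=17.6094 vs cont=18.5747 → 18.5747 [wait]  node(4,2) S=80.3700 payoff=0.0000 vs cont=6.5083 → 6.5083 [wait]  node(4,3) S=112.9441 payoff=0.0000 vs cont=1.0873 → 1.0873 [wait]  node(4,4) S=158.7205 payoff=0.0000 vs cont=0.0000 → 0.0000 [wait]  ⇒ S*(4)=40.6963
t_3: node(3,0) S=48.2436 payoff=26.5564 vs cont=26.0803 → 26.5564 [stop]  node(3,1) S=67.7968 payoff=7.0032 vs cont=12.4408 → 12.4408 [wait]  node(3,2) S=95.2750 payoff=0.0000 vs cont=3.7758 → 3.7758 [wait]  node(3,3) S=133.8901 payoff=0.0000 vs cont=0.5420 → 0.5420 [wait]  ⇒ S*(3)=48.2436
t_2: node(2,0) S=57.1906 payoff=17.6094 vs cont=19.3196 → 19.3196 [wait]  node(2,1) S=80.3700 payoff=0.0000 vs cont=8.0473 → 8.0473 [wait]  node(2,2) S=112.9441 payoff=0.0000 vs cont=2.1472 → 2.1472 [wait]  ⇒ S*(2)=-
t_1: node(1,0) S=67.7968 payoff=7.0032 vs cont=13.5644 → 13.5644 [wait]  node(1,1) S=95.2750 payoff=0.0000 vs cont=5.0611 → 5.0611 [wait]  ⇒ S*(1)=-
t_0: node(0,0) S=80.3700 payoff=0.0000 vs cont=9.2357 → 9.2357 [wait]  ⇒ S*(0)=-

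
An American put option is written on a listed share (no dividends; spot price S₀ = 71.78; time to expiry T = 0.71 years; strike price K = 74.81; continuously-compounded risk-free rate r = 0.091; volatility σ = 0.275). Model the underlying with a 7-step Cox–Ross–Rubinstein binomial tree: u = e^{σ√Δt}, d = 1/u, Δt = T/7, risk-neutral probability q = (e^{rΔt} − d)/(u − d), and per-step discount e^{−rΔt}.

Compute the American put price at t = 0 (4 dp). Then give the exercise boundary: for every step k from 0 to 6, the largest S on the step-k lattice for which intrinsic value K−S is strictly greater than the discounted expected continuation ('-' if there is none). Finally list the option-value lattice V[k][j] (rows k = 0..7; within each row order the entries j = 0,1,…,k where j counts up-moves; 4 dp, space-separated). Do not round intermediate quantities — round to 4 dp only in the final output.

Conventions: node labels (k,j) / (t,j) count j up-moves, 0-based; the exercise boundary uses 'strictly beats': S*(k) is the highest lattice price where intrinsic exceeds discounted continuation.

price = 6.4926
boundary = - - 60.2464 55.1944 60.2464 65.7608 60.2464
tree:
6.4926
9.9009 3.5956
14.5636 5.9552 1.5741
19.6156 9.5210 2.9097 0.4220
24.2440 14.5636 5.2333 0.9081 0.0000
28.4843 19.6156 9.0492 1.9542 0.0000 0.0000
32.3689 24.2440 14.5636 4.2052 0.0000 0.0000 0.0000
35.9279 28.4843 19.6156 9.0492 0.0000 0.0000 0.0000 0.0000

Δt=0.10143, u=1.09153, d=0.91614, q=0.53099, disc=e^(-rΔt)=0.99081
k=7 terminal: V=max(K-S,0) → 35.9279 28.4843 19.6156 9.0492 0.0000 0.0000 0.0000 0.0000
k=6: j=0 S=42.4411 intr=32.3689 cont=31.6816 V=32.3689[EX]; j=1 S=50.5660 intr=24.2440 cont=23.5567 V=24.2440[EX]; j=2 S=60.2464 intr=14.5636 cont=13.8763 V=14.5636[EX]; j=3 S=71.7800 intr=3.0300 cont=4.2052 V=4.2052[hold]; j=4 S=85.5216 intr=0.0000 cont=0.0000 V=0.0000[hold]; j=5 S=101.8939 intr=0.0000 cont=0.0000 V=0.0000[hold]; j=6 S=121.4006 intr=0.0000 cont=0.0000 V=0.0000[hold]  S*(6)=60.2464
k=5: j=0 S=46.3257 intr=28.4843 cont=27.7969 V=28.4843[EX]; j=1 S=55.1944 intr=19.6156 cont=18.9283 V=19.6156[EX]; j=2 S=65.7608 intr=9.0492 cont=8.9801 V=9.0492[EX]; j=3 S=78.3501 intr=0.0000 cont=1.9542 V=1.9542[hold]; j=4 S=93.3495 intr=0.0000 cont=0.0000 V=0.0000[hold]; j=5 S=111.2204 intr=0.0000 cont=0.0000 V=0.0000[hold]  S*(5)=65.7608
k=4: j=0 S=50.5660 intr=24.2440 cont=23.5567 V=24.2440[EX]; j=1 S=60.2464 intr=14.5636 cont=13.8763 V=14.5636[EX]; j=2 S=71.7800 intr=3.0300 cont=5.2333 V=5.2333[hold]; j=3 S=85.5216 intr=0.0000 cont=0.9081 V=0.9081[hold]; j=4 S=101.8939 intr=0.0000 cont=0.0000 V=0.0000[hold]  S*(4)=60.2464
k=3: j=0 S=55.1944 intr=19.6156 cont=18.9283 V=19.6156[EX]; j=1 S=65.7608 intr=9.0492 cont=9.5210 V=9.5210[hold]; j=2 S=78.3501 intr=0.0000 cont=2.9097 V=2.9097[hold]; j=3 S=93.3495 intr=0.0000 cont=0.4220 V=0.4220[hold]  S*(3)=55.1944
k=2: j=0 S=60.2464 intr=14.5636 cont=14.1245 V=14.5636[EX]; j=1 S=71.7800 intr=3.0300 cont=5.9552 V=5.9552[hold]; j=2 S=85.5216 intr=0.0000 cont=1.5741 V=1.5741[hold]  S*(2)=60.2464
k=1: j=0 S=65.7608 intr=9.0492 cont=9.9009 V=9.9009[hold]; j=1 S=78.3501 intr=0.0000 cont=3.5956 V=3.5956[hold]  S*(1)=-
k=0: j=0 S=71.7800 intr=3.0300 cont=6.4926 V=6.4926[hold]  S*(0)=-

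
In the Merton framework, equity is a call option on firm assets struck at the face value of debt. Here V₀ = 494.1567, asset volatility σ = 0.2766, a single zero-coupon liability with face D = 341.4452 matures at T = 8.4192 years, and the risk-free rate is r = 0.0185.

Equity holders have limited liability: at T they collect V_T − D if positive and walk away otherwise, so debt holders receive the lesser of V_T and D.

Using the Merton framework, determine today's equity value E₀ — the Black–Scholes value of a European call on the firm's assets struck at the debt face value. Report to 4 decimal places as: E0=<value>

E0=246.9375

Work the structural quantities from V₀ = 494.1567 against face 341.4452:
d₁ = [ln(V₀/D) + (r + σ²/2)T] / (σ√T)
   = [ln(494.1567/341.4452) + (0.0185 + 0.5·0.2766²)·8.4192] / (0.2766·√8.4192)
   = [0.369665 + 0.477821] / 0.802579 = 1.055955
d₂ = d₁ − σ√T = 1.055955 − 0.802579 = 0.253376
N(d₁) = 0.854506,  N(d₂) = 0.600011,  e^(−rT) = 0.855769
E₀ = V₀·N(d₁) − D·e^(−rT)·N(d₂)
   = 494.1567·0.854506 − 341.4452·0.855769·0.600011 = 246.937509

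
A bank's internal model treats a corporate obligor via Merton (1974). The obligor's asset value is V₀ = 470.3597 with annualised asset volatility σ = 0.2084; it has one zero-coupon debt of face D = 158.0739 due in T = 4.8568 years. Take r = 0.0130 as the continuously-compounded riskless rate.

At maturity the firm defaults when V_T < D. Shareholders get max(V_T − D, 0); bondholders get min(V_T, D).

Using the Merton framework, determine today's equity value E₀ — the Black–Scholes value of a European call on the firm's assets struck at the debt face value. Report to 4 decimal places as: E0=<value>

Apply the equity-as-call identities (strike 158.0739, horizon 4.8568 years):
d₁ = [ln(V₀/D) + (r + σ²/2)T] / (σ√T)
   = [ln(470.3597/158.0739) + (0.0130 + 0.5·0.2084²)·4.8568] / (0.2084·√4.8568)
   = [1.090435 + 0.168605] / 0.459275 = 2.741365
d₂ = d₁ − σ√T = 2.741365 − 0.459275 = 2.282090
N(d₁) = 0.996941,  N(d₂) = 0.988758,  e^(−rT) = 0.938814
E₀ = V₀·N(d₁) − D·e^(−rT)·N(d₂)
   = 470.3597·0.996941 − 158.0739·0.938814·0.988758 = 322.187184

E0=322.1872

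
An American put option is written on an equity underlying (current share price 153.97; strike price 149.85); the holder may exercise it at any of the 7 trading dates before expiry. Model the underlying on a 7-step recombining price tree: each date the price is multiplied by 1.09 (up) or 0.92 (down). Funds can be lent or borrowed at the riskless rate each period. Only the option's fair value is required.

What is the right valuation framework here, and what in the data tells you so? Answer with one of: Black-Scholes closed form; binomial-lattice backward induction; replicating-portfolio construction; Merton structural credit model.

Key observation: the exercise right at every one of the 7 steps is what matters: each node needs max(149.85 − S, continuation), which only the stepwise tree valuation starting from spot 153.97 delivers.

framework: binomial-lattice backward induction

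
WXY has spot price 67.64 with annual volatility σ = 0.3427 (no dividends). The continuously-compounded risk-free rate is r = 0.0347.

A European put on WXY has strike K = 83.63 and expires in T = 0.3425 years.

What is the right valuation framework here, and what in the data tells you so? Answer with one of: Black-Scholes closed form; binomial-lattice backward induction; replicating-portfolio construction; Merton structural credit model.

Key observation: with WXY following a GBM at constant σ and r, the European put struck at 83.63 prices in closed form — nothing here needs a stepwise model or a balance sheet.

framework: Black-Scholes closed form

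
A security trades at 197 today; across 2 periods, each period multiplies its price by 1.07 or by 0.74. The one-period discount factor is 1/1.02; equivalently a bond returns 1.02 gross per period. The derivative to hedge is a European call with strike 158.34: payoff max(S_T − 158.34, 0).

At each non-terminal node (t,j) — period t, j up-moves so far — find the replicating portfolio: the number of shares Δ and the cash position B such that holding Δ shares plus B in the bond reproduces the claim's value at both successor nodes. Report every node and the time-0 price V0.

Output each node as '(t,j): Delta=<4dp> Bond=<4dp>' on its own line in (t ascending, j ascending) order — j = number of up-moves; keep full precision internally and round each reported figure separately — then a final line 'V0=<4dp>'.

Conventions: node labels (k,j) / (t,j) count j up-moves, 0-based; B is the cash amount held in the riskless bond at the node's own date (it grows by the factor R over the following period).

(0,0): Delta=0.8599 Bond=-122.9037
(1,0): Delta=0.0000 Bond=0.0000
(1,1): Delta=0.9661 Bond=-147.7478
V0=46.5041

Under the risk-neutral measure, an up-move has probability p* = (R−d)/(u−d) = 0.8485 and values discount at R = 1.02.
Expiry values: V(2,0)=0.0000, V(2,1)=0.0000, V(2,2)=67.2053
  t=1,j=0: stock 145.7800 → up 155.9846 (V=0.0000), down 107.8772 (V=0.0000). Price 0.0000; hedge Δ=0.0000, bond B=0.0000.
  t=1,j=1: stock 210.7900 → up 225.5453 (V=67.2053), down 155.9846 (V=0.0000). Price 55.9046; hedge Δ=0.9661, bond B=-147.7478.
  t=0,j=0: stock 197.0000 → up 210.7900 (V=55.9046), down 145.7800 (V=0.0000). Price 46.5041; hedge Δ=0.8599, bond B=-122.9037.
As a check, the time-0 holding Δ(0,0)·S0 + B(0,0) comes to 46.5041 — exactly V0.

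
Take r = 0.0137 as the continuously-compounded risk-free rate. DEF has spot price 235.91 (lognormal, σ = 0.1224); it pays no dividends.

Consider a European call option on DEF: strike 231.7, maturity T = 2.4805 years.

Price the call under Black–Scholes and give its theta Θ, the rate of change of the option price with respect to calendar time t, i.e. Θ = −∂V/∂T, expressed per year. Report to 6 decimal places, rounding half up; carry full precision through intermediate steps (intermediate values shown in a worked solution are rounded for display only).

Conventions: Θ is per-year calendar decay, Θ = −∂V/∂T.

σ√T = 0.1224·√2.4805 = 0.192775
d₁ = (ln(S/K) + (r+σ²/2)T) / (σ√T) = (ln(235.91/231.7) + (0.0137+0.1224²/2)·2.4805) / 0.192775 = (0.018007 + 0.052564) / 0.192775 = 0.366079
d₂ = d₁ − σ√T = 0.366079 − 0.192775 = 0.173304
e^{−rT} = 0.966588
N(d₁) = 0.642847,  N(d₂) = 0.568794
Call price V = S·N(d₁) − K·e^{−rT}·N(d₂) = 151.654017 − 127.386157 = 24.267860
φ(d₁) = (1/√(2π))·e^{−d₁²/2} = 0.373086
Θ = −S·φ(d₁)·σ/(2√T) − r·K·e^{−rT}·N(d₂) = −3.420090 − 1.745190 = -5.165280

price = 24.267860
Θ = -5.165280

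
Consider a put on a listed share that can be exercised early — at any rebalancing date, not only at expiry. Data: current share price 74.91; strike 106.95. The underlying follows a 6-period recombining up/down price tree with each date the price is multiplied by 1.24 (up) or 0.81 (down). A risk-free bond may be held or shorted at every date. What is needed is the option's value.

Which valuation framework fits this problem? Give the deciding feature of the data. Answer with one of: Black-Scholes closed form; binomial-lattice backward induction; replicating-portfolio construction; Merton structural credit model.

Key observation: the exercise right at every one of the 6 steps is what matters: each node needs max(106.95 − S, continuation), which only the stepwise tree valuation starting from spot 74.91 delivers.

framework: binomial-lattice backward induction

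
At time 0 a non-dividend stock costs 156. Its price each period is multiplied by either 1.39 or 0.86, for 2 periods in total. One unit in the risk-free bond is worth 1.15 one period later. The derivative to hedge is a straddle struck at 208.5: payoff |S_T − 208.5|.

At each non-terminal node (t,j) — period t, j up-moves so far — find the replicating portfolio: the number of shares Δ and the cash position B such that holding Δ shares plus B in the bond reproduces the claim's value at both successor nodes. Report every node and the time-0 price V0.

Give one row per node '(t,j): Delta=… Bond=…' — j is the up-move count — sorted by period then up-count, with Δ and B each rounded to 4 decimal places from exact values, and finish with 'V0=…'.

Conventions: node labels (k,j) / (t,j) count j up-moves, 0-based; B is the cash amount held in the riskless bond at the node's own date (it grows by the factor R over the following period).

The replicating-portfolio and risk-neutral prices coincide; use p* = (1.15−0.86)/(1.39−0.86) = 0.5472 for the latter.
At maturity the claim pays: V(2,0)=93.1224, V(2,1)=22.0176, V(2,2)=92.9076
(1,0): S=134.1600. Δ = (V_up−V_dn)/(S_up−S_dn) = (22.0176−93.1224)/(186.4824−115.3776) = -1.0000. V = [p*·22.0176 + (1−p*)·93.1224]/1.15 = 47.1443. B = V − Δ·S = 181.3043.
(1,1): S=216.8400. Δ = (V_up−V_dn)/(S_up−S_dn) = (92.9076−22.0176)/(301.4076−186.4824) = 0.6168. V = [p*·92.9076 + (1−p*)·22.0176]/1.15 = 52.8752. B = V − Δ·S = -80.8795.
(0,0): S=156.0000. Δ = (V_up−V_dn)/(S_up−S_dn) = (52.8752−47.1443)/(216.8400−134.1600) = 0.0693. V = [p*·52.8752 + (1−p*)·47.1443]/1.15 = 43.7218. B = V − Δ·S = 32.9089.
Sanity check at the root: Δ(0,0)·S0 + B(0,0) reproduces V0 = 43.7218.

(0,0): Delta=0.0693 Bond=32.9089
(1,0): Delta=-1.0000 Bond=181.3043
(1,1): Delta=0.6168 Bond=-80.8795
V0=43.7218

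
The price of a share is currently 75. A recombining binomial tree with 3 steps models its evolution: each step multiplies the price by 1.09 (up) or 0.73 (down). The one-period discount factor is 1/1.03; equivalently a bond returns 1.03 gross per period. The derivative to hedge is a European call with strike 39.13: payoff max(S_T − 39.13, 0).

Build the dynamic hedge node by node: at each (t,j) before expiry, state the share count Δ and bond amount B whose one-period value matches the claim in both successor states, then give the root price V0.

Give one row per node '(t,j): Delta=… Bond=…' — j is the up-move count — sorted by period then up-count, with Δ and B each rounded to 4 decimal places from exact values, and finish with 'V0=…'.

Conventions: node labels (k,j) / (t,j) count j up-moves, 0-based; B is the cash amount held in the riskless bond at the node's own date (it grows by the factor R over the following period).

(0,0): Delta=0.9903 Bond=-35.0434
(1,0): Delta=0.9183 Bond=-32.1492
(1,1): Delta=1.0000 Bond=-36.8838
(2,0): Delta=0.3082 Bond=-8.7304
(2,1): Delta=1.0000 Bond=-37.9903
(2,2): Delta=1.0000 Bond=-37.9903
V0=39.2327

No-arbitrage ⇒ martingale measure with p* = (R−d)/(u−d) = 0.8333.
At maturity the claim pays: V(3,0)=0.0000, V(3,1)=4.4346, V(3,2)=25.9185, V(3,3)=57.9972
  t=2,j=0: stock 39.9675 → up 43.5646 (V=4.4346), down 29.1763 (V=0.0000). Price 3.5878; hedge Δ=0.3082, bond B=-8.7304.
  t=2,j=1: stock 59.6775 → up 65.0485 (V=25.9185), down 43.5646 (V=4.4346). Price 21.6872; hedge Δ=1.0000, bond B=-37.9903.
  t=2,j=2: stock 89.1075 → up 97.1272 (V=57.9972), down 65.0485 (V=25.9185). Price 51.1172; hedge Δ=1.0000, bond B=-37.9903.
  t=1,j=0: stock 54.7500 → up 59.6775 (V=21.6872), down 39.9675 (V=3.5878). Price 18.1268; hedge Δ=0.9183, bond B=-32.1492.
  t=1,j=1: stock 81.7500 → up 89.1075 (V=51.1172), down 59.6775 (V=21.6872). Price 44.8662; hedge Δ=1.0000, bond B=-36.8838.
  t=0,j=0: stock 75.0000 → up 81.7500 (V=44.8662), down 54.7500 (V=18.1268). Price 39.2327; hedge Δ=0.9903, bond B=-35.0434.
Verification: the root portfolio costs Δ(0,0)·S0 + B(0,0) = 39.2327, matching V0.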